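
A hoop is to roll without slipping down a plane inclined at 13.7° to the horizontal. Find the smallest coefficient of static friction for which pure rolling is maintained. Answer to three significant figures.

μ_min ≈ 0.122

With I = MR², the ratio k = I/(MR²) is 1.
Translational: Mg sinθ − f = Ma. Rotational about the CM: fR = Iα = kMRa, so f = kMa.
These give a = g sinθ/(1+k) and the required friction f = kMg sinθ/(1+k).
The normal force is N = Mg cosθ, so μ_min = f/N = k tanθ/(1+k).
μ_min = 1 × tan13.7° / 2 ≈ 0.122.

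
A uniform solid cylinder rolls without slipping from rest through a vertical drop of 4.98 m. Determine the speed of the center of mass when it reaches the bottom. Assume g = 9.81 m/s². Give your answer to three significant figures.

The moment of inertia is (1/2)MR², giving k ≡ I/(MR²) = 0.5.
The rolling condition ω = v/R makes the rotational term ½I(v/R)² = ½kMv², so KE_total = ½(1+k)Mv² = (3/4)Mv².
Setting Mgh = (3/4)Mv² gives v = √(2gh/(1+k)) = √(2·9.81·4.98/1.5) ≈ 8.07 m/s.

v ≈ 8.07 m/s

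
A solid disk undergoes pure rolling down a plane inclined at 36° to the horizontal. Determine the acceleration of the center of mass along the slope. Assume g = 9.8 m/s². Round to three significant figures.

a ≈ 3.84 m/s²

For this body I = (1/2)MR², i.e. k = I/(MR²) = 0.5.
Newton's second law down the slope: Mg sinθ − f = Ma. The torque equation fR = Iα (with α = a/R) gives f = kMa.
Eliminating f: Mg sinθ = (1+k)Ma, so a = g sinθ/(1+k) = 9.8 × sin36° / 1.5 ≈ 3.84 m/s².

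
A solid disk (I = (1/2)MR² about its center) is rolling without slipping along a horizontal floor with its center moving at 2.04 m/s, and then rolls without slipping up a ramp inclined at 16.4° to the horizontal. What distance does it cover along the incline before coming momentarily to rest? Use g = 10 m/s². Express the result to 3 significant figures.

d ≈ 1.11 m

With I = (1/2)MR², the ratio k = I/(MR²) is 0.5.
Rolling without slipping gives ω = v/R, so the total kinetic energy is ½Mv² + ½Iω² = ½(1+k)Mv² = (3/4)Mv².
Setting this equal to Mgh gives the vertical rise h = (1+k)v₀²/(2g) = 1.5×2.04²/(2×10) = 0.3121 m.
The distance along the slope is d = h/sinθ = 0.3121/sin16.4° ≈ 1.11 m.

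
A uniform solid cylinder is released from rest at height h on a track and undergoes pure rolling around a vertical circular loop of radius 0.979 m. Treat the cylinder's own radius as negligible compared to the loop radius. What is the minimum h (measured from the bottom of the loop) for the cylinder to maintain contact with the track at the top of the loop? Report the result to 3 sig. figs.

The moment of inertia is (1/2)MR², giving k ≡ I/(MR²) = 0.5.
At the top of the loop, the minimum-contact condition is Mg = Mv_top²/r, so v_top² = gr.
With ω = v/R, the kinetic energy at speed v is ½(1+k)Mv² = (3/4)Mv².
Energy conservation from release (height h) to the top (height 2r): Mgh = Mg(2r) + (3/4)M·gr.
Thus h_min = 2r + (1+k)r/2 = r(2 + 1.5/2) = 0.979 × 2.75 ≈ 2.69 m.

h_min ≈ 2.69 m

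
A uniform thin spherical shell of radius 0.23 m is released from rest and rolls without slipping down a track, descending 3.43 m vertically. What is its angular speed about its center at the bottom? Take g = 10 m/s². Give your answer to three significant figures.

ω ≈ 27.9 rad/s

For this body I = (2/3)MR², i.e. k = I/(MR²) = 2/3.
The rolling condition ω = v/R makes the rotational term ½I(v/R)² = ½kMv², so KE_total = ½(1+k)Mv² = (5/6)Mv².
Energy conservation Mgh = ½(1+k)Mv² gives v = √(2gh/(1+k)) = √(2 × 10 × 3.43 / 1.667) = 6.416 m/s.
Then ω = v/R = 6.416 / 0.23 ≈ 27.9 rad/s.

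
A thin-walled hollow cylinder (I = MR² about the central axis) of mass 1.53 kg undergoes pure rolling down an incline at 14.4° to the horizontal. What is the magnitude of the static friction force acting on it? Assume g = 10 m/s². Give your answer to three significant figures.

f ≈ 1.90 N

The moment of inertia is MR², giving k ≡ I/(MR²) = 1.
Translational: Mg sinθ − f = Ma. Rotational about the CM: fR = Iα = kMRa, so f = kMa.
Combining, a = g sinθ/(1+k) and f = kMa = kMg sinθ/(1+k).
f = 1 × 1.53 × 10 × sin14.4° / 2 ≈ 1.90 N.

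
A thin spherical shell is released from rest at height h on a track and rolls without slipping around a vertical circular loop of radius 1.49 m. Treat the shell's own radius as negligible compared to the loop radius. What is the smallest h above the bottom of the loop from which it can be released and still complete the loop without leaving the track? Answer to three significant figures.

For this body I = (2/3)MR², i.e. k = I/(MR²) = 2/3.
At the top of the loop, the minimum-contact condition is Mg = Mv_top²/r, so v_top² = gr.
With ω = v/R, the kinetic energy at speed v is ½(1+k)Mv² = (5/6)Mv².
Energy conservation from release (height h) to the top (height 2r): Mgh = Mg(2r) + (5/6)M·gr.
Thus h_min = 2r + (1+k)r/2 = r(2 + 1.667/2) = 1.49 × 2.833 ≈ 4.22 m.

h_min ≈ 4.22 m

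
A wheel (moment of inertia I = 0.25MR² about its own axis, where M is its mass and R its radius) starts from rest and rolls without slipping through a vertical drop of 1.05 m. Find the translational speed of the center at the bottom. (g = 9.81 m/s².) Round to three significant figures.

v ≈ 4.06 m/s

For this body I = 0.25MR², i.e. k = I/(MR²) = 0.25.
The rolling condition ω = v/R makes the rotational term ½I(v/R)² = ½kMv², so KE_total = ½(1+k)Mv² = (5/8)Mv².
Energy conservation: Mgh = (5/8)Mv², so v = √(2gh/(1+k)) = √(2 × 9.81 × 1.05 / 1.25) ≈ 4.06 m/s.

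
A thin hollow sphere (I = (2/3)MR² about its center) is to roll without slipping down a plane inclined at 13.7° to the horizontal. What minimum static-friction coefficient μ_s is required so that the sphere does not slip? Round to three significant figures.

For this body I = (2/3)MR², i.e. k = I/(MR²) = 2/3.
Along the incline Mg sinθ − f = Ma, and torque about the center fR = Iα = kMR²(a/R) gives f = kMa.
These give a = g sinθ/(1+k) and the required friction f = kMg sinθ/(1+k).
The normal force is N = Mg cosθ, so μ_min = f/N = k tanθ/(1+k).
μ_min = (2/3) × tan13.7° / 1.667 ≈ 0.0975.

μ_min ≈ 0.0975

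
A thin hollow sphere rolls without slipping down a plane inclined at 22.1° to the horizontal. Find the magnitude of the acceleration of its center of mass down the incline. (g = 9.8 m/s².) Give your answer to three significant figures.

a ≈ 2.21 m/s²

Here I = (2/3)MR², so the shape factor k = I/(MR²) = 2/3.
Newton's second law down the slope: Mg sinθ − f = Ma. The torque equation fR = Iα (with α = a/R) gives f = kMa.
Eliminating f: Mg sinθ = (1+k)Ma, so a = g sinθ/(1+k) = 9.8 × sin22.1° / 1.667 ≈ 2.21 m/s².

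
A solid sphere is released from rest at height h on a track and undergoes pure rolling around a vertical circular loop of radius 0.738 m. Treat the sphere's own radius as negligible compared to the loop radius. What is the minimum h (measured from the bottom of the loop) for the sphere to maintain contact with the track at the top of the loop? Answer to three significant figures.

h_min ≈ 1.99 m

Here I = (2/5)MR², so the shape factor k = I/(MR²) = 0.4.
At the top, contact is just lost when gravity alone supplies the centripetal force: Mg = Mv_top²/r, i.e. v_top² = gr.
With ω = v/R, the kinetic energy at speed v is ½(1+k)Mv² = (7/10)Mv².
Energy conservation from release (height h) to the top (height 2r): Mgh = Mg(2r) + (7/10)M·gr.
Thus h_min = 2r + (1+k)r/2 = r(2 + 1.4/2) = 0.738 × 2.7 ≈ 1.99 m.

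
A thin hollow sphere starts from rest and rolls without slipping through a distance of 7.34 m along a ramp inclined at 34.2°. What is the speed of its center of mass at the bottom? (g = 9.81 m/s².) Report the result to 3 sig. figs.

For this body I = (2/3)MR², i.e. k = I/(MR²) = 2/3.
Pure rolling means v = ωR; then KE = ½Mv² + ½I(v/R)² = ½(1+k)Mv² = (5/6)Mv².
The vertical drop is h = L sinθ = 7.34 × sin34.2° = 4.126 m.
Energy conservation: Mgh = (5/6)Mv², so v = √(2gh/(1+k)) = √(2 × 9.81 × 4.126 / 1.667) ≈ 6.97 m/s.

v ≈ 6.97 m/s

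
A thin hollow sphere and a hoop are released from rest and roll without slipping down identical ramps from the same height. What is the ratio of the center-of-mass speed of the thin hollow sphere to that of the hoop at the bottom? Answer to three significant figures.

Each satisfies Mgh = ½(1+k)Mv² with k = I/(MR²), so v ∝ 1/√(1+k).
For the thin hollow sphere k = 2/3; for the hoop k = 1.
v₁/v₂ = √((1+k₂)/(1+k₁)) = √(2/1.667) ≈ 1.10.

v_ratio ≈ 1.10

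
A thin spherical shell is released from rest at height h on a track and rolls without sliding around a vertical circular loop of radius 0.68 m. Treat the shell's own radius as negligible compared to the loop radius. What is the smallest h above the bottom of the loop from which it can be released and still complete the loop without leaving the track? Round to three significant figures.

h_min ≈ 1.93 m

With I = (2/3)MR², the ratio k = I/(MR²) is 2/3.
At the top, contact is just lost when gravity alone supplies the centripetal force: Mg = Mv_top²/r, i.e. v_top² = gr.
With ω = v/R, the kinetic energy at speed v is ½(1+k)Mv² = (5/6)Mv².
Energy conservation from release (height h) to the top (height 2r): Mgh = Mg(2r) + (5/6)M·gr.
Thus h_min = 2r + (1+k)r/2 = r(2 + 1.667/2) = 0.68 × 2.833 ≈ 1.93 m.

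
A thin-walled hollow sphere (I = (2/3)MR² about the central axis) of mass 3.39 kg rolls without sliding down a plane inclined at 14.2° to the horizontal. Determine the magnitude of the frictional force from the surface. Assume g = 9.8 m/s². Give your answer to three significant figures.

f ≈ 3.26 N

The moment of inertia is (2/3)MR², giving k ≡ I/(MR²) = 2/3.
Along the incline Mg sinθ − f = Ma, and torque about the center fR = Iα = kMR²(a/R) gives f = kMa.
Combining, a = g sinθ/(1+k) and f = kMa = kMg sinθ/(1+k).
f = (2/3) × 3.39 × 9.8 × sin14.2° / 1.667 ≈ 3.26 N.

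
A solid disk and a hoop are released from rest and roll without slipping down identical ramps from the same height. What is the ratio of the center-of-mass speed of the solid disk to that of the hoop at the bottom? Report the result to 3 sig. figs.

v_ratio ≈ 1.15

Each satisfies Mgh = ½(1+k)Mv² with k = I/(MR²), so v ∝ 1/√(1+k).
For the solid disk k = 0.5; for the hoop k = 1.
v₁/v₂ = √((1+k₂)/(1+k₁)) = √(2/1.5) ≈ 1.15.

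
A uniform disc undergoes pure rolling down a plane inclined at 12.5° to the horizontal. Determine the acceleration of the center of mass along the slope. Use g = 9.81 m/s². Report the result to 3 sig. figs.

a ≈ 1.42 m/s²

The moment of inertia is (1/2)MR², giving k ≡ I/(MR²) = 0.5.
Translational: Mg sinθ − f = Ma. Rotational about the CM: fR = Iα = kMRa, so f = kMa.
Eliminating f: Mg sinθ = (1+k)Ma, so a = g sinθ/(1+k) = 9.81 × sin12.5° / 1.5 ≈ 1.42 m/s².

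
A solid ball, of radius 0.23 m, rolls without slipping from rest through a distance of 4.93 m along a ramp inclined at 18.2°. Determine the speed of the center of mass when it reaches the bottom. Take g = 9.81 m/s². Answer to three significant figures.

v ≈ 4.65 m/s

Here I = (2/5)MR², so the shape factor k = I/(MR²) = 0.4.
Since it rolls without slipping, ω = v/R and KE = ½Mv² + ½Iω² = ½(1+k)Mv² = (7/10)Mv².
The vertical drop is h = L sinθ = 4.93 × sin18.2° = 1.54 m.
Setting Mgh = (7/10)Mv² gives v = √(2gh/(1+k)) = √(2·9.81·1.54/1.4) ≈ 4.65 m/s.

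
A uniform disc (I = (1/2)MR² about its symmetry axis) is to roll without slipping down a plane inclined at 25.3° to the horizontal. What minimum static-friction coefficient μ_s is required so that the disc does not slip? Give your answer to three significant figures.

The moment of inertia is (1/2)MR², giving k ≡ I/(MR²) = 0.5.
Newton's second law down the slope: Mg sinθ − f = Ma. The torque equation fR = Iα (with α = a/R) gives f = kMa.
These give a = g sinθ/(1+k) and the required friction f = kMg sinθ/(1+k).
The normal force is N = Mg cosθ, so μ_min = f/N = k tanθ/(1+k).
μ_min = 0.5 × tan25.3° / 1.5 ≈ 0.158.

μ_min ≈ 0.158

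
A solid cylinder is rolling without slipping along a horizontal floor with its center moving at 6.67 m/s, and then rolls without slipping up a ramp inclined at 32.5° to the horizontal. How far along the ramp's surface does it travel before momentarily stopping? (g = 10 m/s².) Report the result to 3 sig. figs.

With I = (1/2)MR², the ratio k = I/(MR²) is 0.5.
The rolling condition ω = v/R makes the rotational term ½I(v/R)² = ½kMv², so KE_total = ½(1+k)Mv² = (3/4)Mv².
Setting this equal to Mgh gives the vertical rise h = (1+k)v₀²/(2g) = 1.5×6.67²/(2×10) = 3.337 m.
Along the incline, d = h/sinθ = 3.337/sin32.5° ≈ 6.21 m.

d ≈ 6.21 m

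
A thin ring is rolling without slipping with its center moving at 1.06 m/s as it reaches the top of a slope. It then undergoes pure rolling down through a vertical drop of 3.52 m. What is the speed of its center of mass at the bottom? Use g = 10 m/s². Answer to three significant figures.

v ≈ 6.03 m/s

The moment of inertia is MR², giving k ≡ I/(MR²) = 1.
Rolling without slipping gives ω = v/R, so the total kinetic energy is ½Mv² + ½Iω² = ½(1+k)Mv² = Mv².
Conserving energy between top and bottom: Mv² = Mv₀² + Mgh, hence v² = v₀² + 2gh/(1+k).
v = √(1.06² + 2×10×3.52/2) = √36.32 ≈ 6.03 m/s.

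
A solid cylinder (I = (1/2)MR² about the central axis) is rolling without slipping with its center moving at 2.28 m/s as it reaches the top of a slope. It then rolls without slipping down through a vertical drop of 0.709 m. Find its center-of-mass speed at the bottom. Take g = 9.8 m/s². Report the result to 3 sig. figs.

For this body I = (1/2)MR², i.e. k = I/(MR²) = 0.5.
Since it rolls without slipping, ω = v/R and KE = ½Mv² + ½Iω² = ½(1+k)Mv² = (3/4)Mv².
Conserving energy between top and bottom: (3/4)Mv² = (3/4)Mv₀² + Mgh, hence v² = v₀² + 2gh/(1+k).
v = √(2.28² + 2×9.8×0.709/1.5) = √14.46 ≈ 3.80 m/s.

v ≈ 3.80 m/s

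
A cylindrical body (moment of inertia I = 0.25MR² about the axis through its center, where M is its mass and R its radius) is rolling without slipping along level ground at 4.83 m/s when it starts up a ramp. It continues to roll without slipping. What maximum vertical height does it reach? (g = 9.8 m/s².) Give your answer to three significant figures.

h ≈ 1.49 m

For this body I = 0.25MR², i.e. k = I/(MR²) = 0.25.
Pure rolling means v = ωR; then KE = ½Mv² + ½I(v/R)² = ½(1+k)Mv² = (5/8)Mv².
All of this converts to potential energy at the highest point: (5/8)Mv₀² = Mgh.
Thus h = (1+k)v₀²/(2g) = 1.25 × 4.83² / (2 × 9.8) ≈ 1.49 m.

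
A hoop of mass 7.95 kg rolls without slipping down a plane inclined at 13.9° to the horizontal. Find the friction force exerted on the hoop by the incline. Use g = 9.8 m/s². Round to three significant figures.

Here I = MR², so the shape factor k = I/(MR²) = 1.
Translational: Mg sinθ − f = Ma. Rotational about the CM: fR = Iα = kMRa, so f = kMa.
Combining, a = g sinθ/(1+k) and f = kMa = kMg sinθ/(1+k).
f = 1 × 7.95 × 9.8 × sin13.9° / 2 ≈ 9.36 N.

f ≈ 9.36 N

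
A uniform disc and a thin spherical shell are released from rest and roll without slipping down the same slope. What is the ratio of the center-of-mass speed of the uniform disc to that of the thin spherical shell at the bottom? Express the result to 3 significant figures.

Each satisfies Mgh = ½(1+k)Mv² with k = I/(MR²), so v ∝ 1/√(1+k).
For the uniform disc k = 0.5; for the thin spherical shell k = 2/3.
v₁/v₂ = √((1+k₂)/(1+k₁)) = √(1.667/1.5) ≈ 1.05.

v_ratio ≈ 1.05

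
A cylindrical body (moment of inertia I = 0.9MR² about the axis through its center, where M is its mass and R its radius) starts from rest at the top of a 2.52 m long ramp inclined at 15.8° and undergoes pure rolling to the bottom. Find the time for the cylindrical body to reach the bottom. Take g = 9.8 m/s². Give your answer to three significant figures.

Here I = 0.9MR², so the shape factor k = I/(MR²) = 0.9.
Translational: Mg sinθ − f = Ma. Rotational about the CM: fR = Iα = kMRa, so f = kMa.
Hence a = g sinθ/(1+k) = 9.8×sin15.8°/1.9 = 1.404 m/s².
Starting from rest, L = ½at², so t = √(2L/a) = √(2×2.52/1.404) ≈ 1.89 s.

t ≈ 1.89 s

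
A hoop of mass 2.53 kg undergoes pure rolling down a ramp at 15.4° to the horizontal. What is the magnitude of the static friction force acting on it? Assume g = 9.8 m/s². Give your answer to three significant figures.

With I = MR², the ratio k = I/(MR²) is 1.
Along the incline Mg sinθ − f = Ma, and torque about the center fR = Iα = kMR²(a/R) gives f = kMa.
Combining, a = g sinθ/(1+k) and f = kMa = kMg sinθ/(1+k).
f = 1 × 2.53 × 9.8 × sin15.4° / 2 ≈ 3.29 N.

f ≈ 3.29 N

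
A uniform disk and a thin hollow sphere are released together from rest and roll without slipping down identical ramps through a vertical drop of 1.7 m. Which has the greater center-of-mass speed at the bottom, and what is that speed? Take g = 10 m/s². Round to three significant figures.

the uniform disk, at v ≈ 4.76 m/s

For rolling without slipping, Mgh = ½(1+k)Mv² where k = I/(MR²), so v = √(2gh/(1+k)).
Uniform disk: k = 0.5, giving v = √(2×10×1.7/1.5) = 4.761 m/s.
Thin hollow sphere: k = 2/3, giving v = √(2×10×1.7/1.667) = 4.517 m/s.
The smaller k wins: the uniform disk, at ≈ 4.76 m/s.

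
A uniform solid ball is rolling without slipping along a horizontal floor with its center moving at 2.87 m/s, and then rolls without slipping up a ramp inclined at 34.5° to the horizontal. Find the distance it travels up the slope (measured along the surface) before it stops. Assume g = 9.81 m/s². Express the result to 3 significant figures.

d ≈ 1.04 m

The moment of inertia is (2/5)MR², giving k ≡ I/(MR²) = 0.4.
The rolling condition ω = v/R makes the rotational term ½I(v/R)² = ½kMv², so KE_total = ½(1+k)Mv² = (7/10)Mv².
Setting this equal to Mgh gives the vertical rise h = (1+k)v₀²/(2g) = 1.4×2.87²/(2×9.81) = 0.5878 m.
The distance along the slope is d = h/sinθ = 0.5878/sin34.5° ≈ 1.04 m.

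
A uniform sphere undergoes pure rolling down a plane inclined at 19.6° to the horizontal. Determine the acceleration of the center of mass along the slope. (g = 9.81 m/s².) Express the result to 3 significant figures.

For this body I = (2/5)MR², i.e. k = I/(MR²) = 0.4.
Along the incline Mg sinθ − f = Ma, and torque about the center fR = Iα = kMR²(a/R) gives f = kMa.
Eliminating f: Mg sinθ = (1+k)Ma, so a = g sinθ/(1+k) = 9.81 × sin19.6° / 1.4 ≈ 2.35 m/s².

a ≈ 2.35 m/s²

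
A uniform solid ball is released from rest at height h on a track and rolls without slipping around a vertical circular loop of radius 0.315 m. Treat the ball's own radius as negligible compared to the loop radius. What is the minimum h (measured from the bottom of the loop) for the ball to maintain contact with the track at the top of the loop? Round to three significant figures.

Here I = (2/5)MR², so the shape factor k = I/(MR²) = 0.4.
At the top, contact is just lost when gravity alone supplies the centripetal force: Mg = Mv_top²/r, i.e. v_top² = gr.
With ω = v/R, the kinetic energy at speed v is ½(1+k)Mv² = (7/10)Mv².
Energy conservation from release (height h) to the top (height 2r): Mgh = Mg(2r) + (7/10)M·gr.
Thus h_min = 2r + (1+k)r/2 = r(2 + 1.4/2) = 0.315 × 2.7 ≈ 0.851 m.

h_min ≈ 0.851 m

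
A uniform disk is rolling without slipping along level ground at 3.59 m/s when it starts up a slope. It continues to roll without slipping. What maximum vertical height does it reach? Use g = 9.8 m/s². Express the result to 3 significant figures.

h ≈ 0.986 m

Here I = (1/2)MR², so the shape factor k = I/(MR²) = 0.5.
The rolling condition ω = v/R makes the rotational term ½I(v/R)² = ½kMv², so KE_total = ½(1+k)Mv² = (3/4)Mv².
At the top the kinetic energy is zero, so (3/4)Mv₀² = Mgh.
Thus h = (1+k)v₀²/(2g) = 1.5 × 3.59² / (2 × 9.8) ≈ 0.986 m.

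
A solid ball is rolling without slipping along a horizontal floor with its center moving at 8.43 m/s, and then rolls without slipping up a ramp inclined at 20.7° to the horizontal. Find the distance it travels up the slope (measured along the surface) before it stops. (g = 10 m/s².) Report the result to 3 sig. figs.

d ≈ 14.1 m

For this body I = (2/5)MR², i.e. k = I/(MR²) = 0.4.
Rolling without slipping gives ω = v/R, so the total kinetic energy is ½Mv² + ½Iω² = ½(1+k)Mv² = (7/10)Mv².
Setting this equal to Mgh gives the vertical rise h = (1+k)v₀²/(2g) = 1.4×8.43²/(2×10) = 4.975 m.
The distance along the slope is d = h/sinθ = 4.975/sin20.7° ≈ 14.1 m.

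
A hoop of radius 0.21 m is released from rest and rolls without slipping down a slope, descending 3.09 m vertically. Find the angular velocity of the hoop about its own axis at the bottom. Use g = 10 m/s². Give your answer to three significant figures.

For this body I = MR², i.e. k = I/(MR²) = 1.
The rolling condition ω = v/R makes the rotational term ½I(v/R)² = ½kMv², so KE_total = ½(1+k)Mv² = Mv².
Energy conservation Mgh = ½(1+k)Mv² gives v = √(2gh/(1+k)) = √(2 × 10 × 3.09 / 2) = 5.559 m/s.
The angular speed follows from ω = v/R = 5.559/0.21 ≈ 26.5 rad/s.

ω ≈ 26.5 rad/s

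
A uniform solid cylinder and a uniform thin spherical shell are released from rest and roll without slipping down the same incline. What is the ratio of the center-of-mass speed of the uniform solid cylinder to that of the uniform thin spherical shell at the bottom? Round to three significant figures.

Each satisfies Mgh = ½(1+k)Mv² with k = I/(MR²), so v ∝ 1/√(1+k).
For the uniform solid cylinder k = 0.5; for the uniform thin spherical shell k = 2/3.
v₁/v₂ = √((1+k₂)/(1+k₁)) = √(1.667/1.5) ≈ 1.05.

v_ratio ≈ 1.05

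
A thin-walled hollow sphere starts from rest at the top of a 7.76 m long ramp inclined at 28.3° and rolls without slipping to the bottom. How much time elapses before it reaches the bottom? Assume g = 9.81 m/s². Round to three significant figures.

For this body I = (2/3)MR², i.e. k = I/(MR²) = 2/3.
Newton's second law down the slope: Mg sinθ − f = Ma. The torque equation fR = Iα (with α = a/R) gives f = kMa.
Hence a = g sinθ/(1+k) = 9.81×sin28.3°/1.667 = 2.79 m/s².
Starting from rest, L = ½at², so t = √(2L/a) = √(2×7.76/2.79) ≈ 2.36 s.

t ≈ 2.36 s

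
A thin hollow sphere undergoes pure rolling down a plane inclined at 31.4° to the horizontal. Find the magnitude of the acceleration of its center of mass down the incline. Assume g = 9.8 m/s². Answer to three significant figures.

a ≈ 3.06 m/s²

With I = (2/3)MR², the ratio k = I/(MR²) is 2/3.
Translational: Mg sinθ − f = Ma. Rotational about the CM: fR = Iα = kMRa, so f = kMa.
Eliminating f: Mg sinθ = (1+k)Ma, so a = g sinθ/(1+k) = 9.8 × sin31.4° / 1.667 ≈ 3.06 m/s².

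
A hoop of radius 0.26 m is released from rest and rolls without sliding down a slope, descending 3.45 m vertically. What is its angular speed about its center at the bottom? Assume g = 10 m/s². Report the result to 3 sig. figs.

ω ≈ 22.6 rad/s

The moment of inertia is MR², giving k ≡ I/(MR²) = 1.
Rolling without slipping gives ω = v/R, so the total kinetic energy is ½Mv² + ½Iω² = ½(1+k)Mv² = Mv².
Energy conservation Mgh = ½(1+k)Mv² gives v = √(2gh/(1+k)) = √(2 × 10 × 3.45 / 2) = 5.874 m/s.
The angular speed follows from ω = v/R = 5.874/0.26 ≈ 22.6 rad/s.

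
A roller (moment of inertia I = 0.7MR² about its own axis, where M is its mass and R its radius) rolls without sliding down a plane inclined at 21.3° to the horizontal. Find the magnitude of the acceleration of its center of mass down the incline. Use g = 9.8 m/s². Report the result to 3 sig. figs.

The moment of inertia is 0.7MR², giving k ≡ I/(MR²) = 0.7.
Along the incline Mg sinθ − f = Ma, and torque about the center fR = Iα = kMR²(a/R) gives f = kMa.
Eliminating f: Mg sinθ = (1+k)Ma, so a = g sinθ/(1+k) = 9.8 × sin21.3° / 1.7 ≈ 2.09 m/s².

a ≈ 2.09 m/s²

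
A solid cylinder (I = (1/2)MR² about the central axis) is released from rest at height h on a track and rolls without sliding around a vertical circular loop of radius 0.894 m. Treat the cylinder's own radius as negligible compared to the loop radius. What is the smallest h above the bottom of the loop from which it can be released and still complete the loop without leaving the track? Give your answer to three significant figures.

Here I = (1/2)MR², so the shape factor k = I/(MR²) = 0.5.
At the top, contact is just lost when gravity alone supplies the centripetal force: Mg = Mv_top²/r, i.e. v_top² = gr.
With ω = v/R, the kinetic energy at speed v is ½(1+k)Mv² = (3/4)Mv².
Energy conservation from release (height h) to the top (height 2r): Mgh = Mg(2r) + (3/4)M·gr.
Thus h_min = 2r + (1+k)r/2 = r(2 + 1.5/2) = 0.894 × 2.75 ≈ 2.46 m.

h_min ≈ 2.46 m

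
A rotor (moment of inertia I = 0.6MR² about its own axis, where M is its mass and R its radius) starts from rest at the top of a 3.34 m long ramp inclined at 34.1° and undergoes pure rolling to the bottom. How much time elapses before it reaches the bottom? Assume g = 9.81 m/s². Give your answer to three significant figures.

For this body I = 0.6MR², i.e. k = I/(MR²) = 0.6.
Translational: Mg sinθ − f = Ma. Rotational about the CM: fR = Iα = kMRa, so f = kMa.
Hence a = g sinθ/(1+k) = 9.81×sin34.1°/1.6 = 3.437 m/s².
Starting from rest, L = ½at², so t = √(2L/a) = √(2×3.34/3.437) ≈ 1.39 s.

t ≈ 1.39 s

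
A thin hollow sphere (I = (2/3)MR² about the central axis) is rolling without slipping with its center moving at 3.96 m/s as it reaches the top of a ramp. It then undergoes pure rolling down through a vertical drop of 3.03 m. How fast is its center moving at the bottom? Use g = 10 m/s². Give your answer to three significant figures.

v ≈ 7.21 m/s

For this body I = (2/3)MR², i.e. k = I/(MR²) = 2/3.
Since it rolls without slipping, ω = v/R and KE = ½Mv² + ½Iω² = ½(1+k)Mv² = (5/6)Mv².
Conserving energy between top and bottom: (5/6)Mv² = (5/6)Mv₀² + Mgh, hence v² = v₀² + 2gh/(1+k).
v = √(3.96² + 2×10×3.03/1.667) = √52.04 ≈ 7.21 m/s.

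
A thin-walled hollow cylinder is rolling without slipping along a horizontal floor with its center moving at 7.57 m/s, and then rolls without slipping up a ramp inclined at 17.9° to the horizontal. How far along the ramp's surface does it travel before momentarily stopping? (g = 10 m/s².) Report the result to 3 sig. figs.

For this body I = MR², i.e. k = I/(MR²) = 1.
Pure rolling means v = ωR; then KE = ½Mv² + ½I(v/R)² = ½(1+k)Mv² = Mv².
Setting this equal to Mgh gives the vertical rise h = (1+k)v₀²/(2g) = 2×7.57²/(2×10) = 5.73 m.
The distance along the slope is d = h/sinθ = 5.73/sin17.9° ≈ 18.6 m.

d ≈ 18.6 m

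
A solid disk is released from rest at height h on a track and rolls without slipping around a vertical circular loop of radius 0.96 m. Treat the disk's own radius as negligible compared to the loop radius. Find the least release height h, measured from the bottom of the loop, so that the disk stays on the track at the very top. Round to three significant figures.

For this body I = (1/2)MR², i.e. k = I/(MR²) = 0.5.
At the top of the loop, the minimum-contact condition is Mg = Mv_top²/r, so v_top² = gr.
With ω = v/R, the kinetic energy at speed v is ½(1+k)Mv² = (3/4)Mv².
Energy conservation from release (height h) to the top (height 2r): Mgh = Mg(2r) + (3/4)M·gr.
Thus h_min = 2r + (1+k)r/2 = r(2 + 1.5/2) = 0.96 × 2.75 ≈ 2.64 m.

h_min ≈ 2.64 m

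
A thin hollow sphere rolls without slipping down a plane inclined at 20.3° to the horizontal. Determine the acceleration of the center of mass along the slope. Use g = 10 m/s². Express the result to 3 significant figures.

With I = (2/3)MR², the ratio k = I/(MR²) is 2/3.
Translational: Mg sinθ − f = Ma. Rotational about the CM: fR = Iα = kMRa, so f = kMa.
Eliminating f: Mg sinθ = (1+k)Ma, so a = g sinθ/(1+k) = 10 × sin20.3° / 1.667 ≈ 2.08 m/s².

a ≈ 2.08 m/s²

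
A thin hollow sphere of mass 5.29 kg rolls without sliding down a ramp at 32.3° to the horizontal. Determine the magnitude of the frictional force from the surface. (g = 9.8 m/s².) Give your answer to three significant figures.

f ≈ 11.1 N

With I = (2/3)MR², the ratio k = I/(MR²) is 2/3.
Along the incline Mg sinθ − f = Ma, and torque about the center fR = Iα = kMR²(a/R) gives f = kMa.
Combining, a = g sinθ/(1+k) and f = kMa = kMg sinθ/(1+k).
f = (2/3) × 5.29 × 9.8 × sin32.3° / 1.667 ≈ 11.1 N.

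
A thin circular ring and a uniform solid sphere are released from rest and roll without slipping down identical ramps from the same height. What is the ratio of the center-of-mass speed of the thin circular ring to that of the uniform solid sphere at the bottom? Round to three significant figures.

Each satisfies Mgh = ½(1+k)Mv² with k = I/(MR²), so v ∝ 1/√(1+k).
For the thin circular ring k = 1; for the uniform solid sphere k = 0.4.
v₁/v₂ = √((1+k₂)/(1+k₁)) = √(1.4/2) ≈ 0.837.

v_ratio ≈ 0.837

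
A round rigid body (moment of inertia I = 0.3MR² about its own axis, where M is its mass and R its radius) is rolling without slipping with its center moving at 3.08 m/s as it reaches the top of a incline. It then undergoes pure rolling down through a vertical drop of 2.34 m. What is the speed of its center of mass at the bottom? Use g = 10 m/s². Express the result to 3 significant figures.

v ≈ 6.74 m/s

The moment of inertia is 0.3MR², giving k ≡ I/(MR²) = 0.3.
Rolling without slipping gives ω = v/R, so the total kinetic energy is ½Mv² + ½Iω² = ½(1+k)Mv² = (13/20)Mv².
Energy conservation: (13/20)Mv₀² + Mgh = (13/20)Mv², so v² = v₀² + 2gh/(1+k).
v = √(3.08² + 2×10×2.34/1.3) = √45.49 ≈ 6.74 m/s.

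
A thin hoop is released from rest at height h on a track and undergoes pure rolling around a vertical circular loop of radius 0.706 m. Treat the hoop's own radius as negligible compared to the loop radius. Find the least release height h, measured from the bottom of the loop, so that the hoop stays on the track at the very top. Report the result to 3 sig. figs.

h_min ≈ 2.12 m

With I = MR², the ratio k = I/(MR²) is 1.
At the top, contact is just lost when gravity alone supplies the centripetal force: Mg = Mv_top²/r, i.e. v_top² = gr.
With ω = v/R, the kinetic energy at speed v is ½(1+k)Mv² = Mv².
Energy conservation from release (height h) to the top (height 2r): Mgh = Mg(2r) + M·gr.
Thus h_min = 2r + (1+k)r/2 = r(2 + 2/2) = 0.706 × 3 ≈ 2.12 m.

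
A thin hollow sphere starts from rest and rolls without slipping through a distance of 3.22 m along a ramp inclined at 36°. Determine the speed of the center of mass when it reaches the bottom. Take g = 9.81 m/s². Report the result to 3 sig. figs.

The moment of inertia is (2/3)MR², giving k ≡ I/(MR²) = 2/3.
The rolling condition ω = v/R makes the rotational term ½I(v/R)² = ½kMv², so KE_total = ½(1+k)Mv² = (5/6)Mv².
The vertical drop is h = L sinθ = 3.22 × sin36° = 1.893 m.
Setting Mgh = (5/6)Mv² gives v = √(2gh/(1+k)) = √(2·9.81·1.893/1.667) ≈ 4.72 m/s.

v ≈ 4.72 m/s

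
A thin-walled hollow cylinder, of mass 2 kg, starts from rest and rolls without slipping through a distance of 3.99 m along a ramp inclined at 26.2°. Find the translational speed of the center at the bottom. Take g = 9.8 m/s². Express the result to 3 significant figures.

With I = MR², the ratio k = I/(MR²) is 1.
Rolling without slipping gives ω = v/R, so the total kinetic energy is ½Mv² + ½Iω² = ½(1+k)Mv² = Mv².
The vertical drop is h = L sinθ = 3.99 × sin26.2° = 1.762 m.
Setting Mgh = Mv² gives v = √(2gh/(1+k)) = √(2·9.8·1.762/2) ≈ 4.15 m/s.

v ≈ 4.15 m/s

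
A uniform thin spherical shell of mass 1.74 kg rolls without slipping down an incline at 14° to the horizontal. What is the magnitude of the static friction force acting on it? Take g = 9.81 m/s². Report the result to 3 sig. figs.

The moment of inertia is (2/3)MR², giving k ≡ I/(MR²) = 2/3.
Newton's second law down the slope: Mg sinθ − f = Ma. The torque equation fR = Iα (with α = a/R) gives f = kMa.
Combining, a = g sinθ/(1+k) and f = kMa = kMg sinθ/(1+k).
f = (2/3) × 1.74 × 9.81 × sin14° / 1.667 ≈ 1.65 N.

f ≈ 1.65 N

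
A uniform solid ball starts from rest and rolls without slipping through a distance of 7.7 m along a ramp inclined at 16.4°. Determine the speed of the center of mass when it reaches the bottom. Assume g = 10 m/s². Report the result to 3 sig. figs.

Here I = (2/5)MR², so the shape factor k = I/(MR²) = 0.4.
Since it rolls without slipping, ω = v/R and KE = ½Mv² + ½Iω² = ½(1+k)Mv² = (7/10)Mv².
The vertical drop is h = L sinθ = 7.7 × sin16.4° = 2.174 m.
Energy conservation: Mgh = (7/10)Mv², so v = √(2gh/(1+k)) = √(2 × 10 × 2.174 / 1.4) ≈ 5.57 m/s.

v ≈ 5.57 m/s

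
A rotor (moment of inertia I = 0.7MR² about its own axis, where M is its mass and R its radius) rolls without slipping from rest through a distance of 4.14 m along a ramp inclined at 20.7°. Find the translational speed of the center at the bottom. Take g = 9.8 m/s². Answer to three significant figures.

v ≈ 4.11 m/s

Here I = 0.7MR², so the shape factor k = I/(MR²) = 0.7.
Rolling without slipping gives ω = v/R, so the total kinetic energy is ½Mv² + ½Iω² = ½(1+k)Mv² = (17/20)Mv².
The vertical drop is h = L sinθ = 4.14 × sin20.7° = 1.463 m.
Setting Mgh = (17/20)Mv² gives v = √(2gh/(1+k)) = √(2·9.8·1.463/1.7) ≈ 4.11 m/s.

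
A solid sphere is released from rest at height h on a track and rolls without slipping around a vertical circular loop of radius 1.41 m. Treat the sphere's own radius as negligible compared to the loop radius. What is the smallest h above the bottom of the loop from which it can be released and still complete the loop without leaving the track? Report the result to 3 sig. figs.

Here I = (2/5)MR², so the shape factor k = I/(MR²) = 0.4.
At the top of the loop, the minimum-contact condition is Mg = Mv_top²/r, so v_top² = gr.
With ω = v/R, the kinetic energy at speed v is ½(1+k)Mv² = (7/10)Mv².
Energy conservation from release (height h) to the top (height 2r): Mgh = Mg(2r) + (7/10)M·gr.
Thus h_min = 2r + (1+k)r/2 = r(2 + 1.4/2) = 1.41 × 2.7 ≈ 3.81 m.

h_min ≈ 3.81 m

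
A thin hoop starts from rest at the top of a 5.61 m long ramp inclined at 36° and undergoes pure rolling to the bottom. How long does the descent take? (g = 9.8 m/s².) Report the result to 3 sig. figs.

t ≈ 1.97 s

The moment of inertia is MR², giving k ≡ I/(MR²) = 1.
Translational: Mg sinθ − f = Ma. Rotational about the CM: fR = Iα = kMRa, so f = kMa.
Hence a = g sinθ/(1+k) = 9.8×sin36°/2 = 2.88 m/s².
With constant a from rest, t = √(2L/a) = √(2·5.61/2.88) ≈ 1.97 s.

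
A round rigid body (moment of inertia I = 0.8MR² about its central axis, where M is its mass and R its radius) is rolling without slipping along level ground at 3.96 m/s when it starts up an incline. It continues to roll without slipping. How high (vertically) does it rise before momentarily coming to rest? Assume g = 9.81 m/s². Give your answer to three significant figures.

The moment of inertia is 0.8MR², giving k ≡ I/(MR²) = 0.8.
Pure rolling means v = ωR; then KE = ½Mv² + ½I(v/R)² = ½(1+k)Mv² = (9/10)Mv².
At the top the kinetic energy is zero, so (9/10)Mv₀² = Mgh.
Thus h = (1+k)v₀²/(2g) = 1.8 × 3.96² / (2 × 9.81) ≈ 1.44 m.

h ≈ 1.44 m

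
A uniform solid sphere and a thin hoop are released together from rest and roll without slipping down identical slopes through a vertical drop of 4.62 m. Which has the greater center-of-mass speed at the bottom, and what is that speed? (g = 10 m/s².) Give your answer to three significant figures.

the uniform solid sphere, at v ≈ 8.12 m/s

For rolling without slipping, Mgh = ½(1+k)Mv² where k = I/(MR²), so v = √(2gh/(1+k)).
Uniform solid sphere: k = 0.4, giving v = √(2×10×4.62/1.4) = 8.124 m/s.
Thin hoop: k = 1, giving v = √(2×10×4.62/2) = 6.797 m/s.
The smaller k wins: the uniform solid sphere, at ≈ 8.12 m/s.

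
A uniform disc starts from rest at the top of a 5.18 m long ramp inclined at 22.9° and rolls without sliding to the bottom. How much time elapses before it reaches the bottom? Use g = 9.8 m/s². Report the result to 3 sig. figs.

t ≈ 2.02 s

With I = (1/2)MR², the ratio k = I/(MR²) is 0.5.
Newton's second law down the slope: Mg sinθ − f = Ma. The torque equation fR = Iα (with α = a/R) gives f = kMa.
Hence a = g sinθ/(1+k) = 9.8×sin22.9°/1.5 = 2.542 m/s².
With constant a from rest, t = √(2L/a) = √(2·5.18/2.542) ≈ 2.02 s.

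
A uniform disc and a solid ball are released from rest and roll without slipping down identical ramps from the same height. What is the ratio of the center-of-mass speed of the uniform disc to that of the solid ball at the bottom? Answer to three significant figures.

Each satisfies Mgh = ½(1+k)Mv² with k = I/(MR²), so v ∝ 1/√(1+k).
For the uniform disc k = 0.5; for the solid ball k = 0.4.
v₁/v₂ = √((1+k₂)/(1+k₁)) = √(1.4/1.5) ≈ 0.966.

v_ratio ≈ 0.966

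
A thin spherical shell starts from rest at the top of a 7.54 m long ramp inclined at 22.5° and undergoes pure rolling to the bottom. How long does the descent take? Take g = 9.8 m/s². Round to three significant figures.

Here I = (2/3)MR², so the shape factor k = I/(MR²) = 2/3.
Translational: Mg sinθ − f = Ma. Rotational about the CM: fR = Iα = kMRa, so f = kMa.
Hence a = g sinθ/(1+k) = 9.8×sin22.5°/1.667 = 2.25 m/s².
Starting from rest, L = ½at², so t = √(2L/a) = √(2×7.54/2.25) ≈ 2.59 s.

t ≈ 2.59 s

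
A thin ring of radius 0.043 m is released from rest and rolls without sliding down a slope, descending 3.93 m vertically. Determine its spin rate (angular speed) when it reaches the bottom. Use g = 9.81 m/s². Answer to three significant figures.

With I = MR², the ratio k = I/(MR²) is 1.
The rolling condition ω = v/R makes the rotational term ½I(v/R)² = ½kMv², so KE_total = ½(1+k)Mv² = Mv².
Energy conservation Mgh = ½(1+k)Mv² gives v = √(2gh/(1+k)) = √(2 × 9.81 × 3.93 / 2) = 6.209 m/s.
The angular speed follows from ω = v/R = 6.209/0.043 ≈ 144 rad/s.

ω ≈ 144 rad/s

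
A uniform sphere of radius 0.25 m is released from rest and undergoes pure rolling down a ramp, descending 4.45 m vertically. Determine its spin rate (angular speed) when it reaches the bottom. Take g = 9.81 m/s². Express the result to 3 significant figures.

ω ≈ 31.6 rad/s

With I = (2/5)MR², the ratio k = I/(MR²) is 0.4.
The rolling condition ω = v/R makes the rotational term ½I(v/R)² = ½kMv², so KE_total = ½(1+k)Mv² = (7/10)Mv².
Energy conservation Mgh = ½(1+k)Mv² gives v = √(2gh/(1+k)) = √(2 × 9.81 × 4.45 / 1.4) = 7.897 m/s.
Then ω = v/R = 7.897 / 0.25 ≈ 31.6 rad/s.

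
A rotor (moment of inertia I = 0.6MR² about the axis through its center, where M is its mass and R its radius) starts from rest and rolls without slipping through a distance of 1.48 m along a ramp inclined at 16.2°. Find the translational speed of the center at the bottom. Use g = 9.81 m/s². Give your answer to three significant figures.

v ≈ 2.25 m/s

The moment of inertia is 0.6MR², giving k ≡ I/(MR²) = 0.6.
The rolling condition ω = v/R makes the rotational term ½I(v/R)² = ½kMv², so KE_total = ½(1+k)Mv² = (4/5)Mv².
The vertical drop is h = L sinθ = 1.48 × sin16.2° = 0.4129 m.
Energy conservation: Mgh = (4/5)Mv², so v = √(2gh/(1+k)) = √(2 × 9.81 × 0.4129 / 1.6) ≈ 2.25 m/s.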